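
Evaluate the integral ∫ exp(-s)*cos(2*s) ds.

Let I denote the integral. Integrate by parts with u = cos(2*s), dv = exp(-s) ds, so v = -exp(-s): I = -exp(-s)*cos(2*s) − 2·∫ exp(-s)*sin(2*s) ds.
Apply parts again with u = sin(2*s), dv = exp(-s) ds: ∫ exp(-s)*sin(2*s) ds = -exp(-s)*sin(2*s) + 2·I. Substituting back brings back I: I = 2*exp(-s)*sin(2*s) - exp(-s)*cos(2*s) − 4·I.
Solving for I: (1 + 4)·I equals the remaining terms, so I = (1/5)·(2*exp(-s)*sin(2*s) - exp(-s)*cos(2*s)).

2*exp(-s)*sin(2*s)/5 - exp(-s)*cos(2*s)/5 + C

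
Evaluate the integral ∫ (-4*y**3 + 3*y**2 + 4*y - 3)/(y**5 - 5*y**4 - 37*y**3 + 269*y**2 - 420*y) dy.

log(y)/140 - 17*log(y - 5)/5 + 195*log(y - 4)/44 - 6*log(y - 3)/5 + 62*log(y + 7)/385 + C

Factor the denominator: y*(y - 5)*(y - 4)*(y - 3)*(y + 7).
Partial-fraction decomposition: 62/(385*(y + 7)) - 6/(5*(y - 3)) + 195/(44*(y - 4)) - 17/(5*(y - 5)) + 1/(140*y).
Integrate each term: A/(y−a) contributes A·log|y−a|.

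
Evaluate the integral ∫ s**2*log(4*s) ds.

Use integration by parts with u = log(4*s), dv = s**2 ds.
Then du = 1/s ds and v = s**3/3.

s**3*(log(s) + 2*log(2))/3 - s**3/9 + C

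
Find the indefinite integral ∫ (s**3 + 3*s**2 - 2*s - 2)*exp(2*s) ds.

(4*s**3 + 6*s**2 - 14*s - 1)*exp(2*s)/8 + C

Use integration by parts with u = s**3 + 3*s**2 - 2*s - 2, dv = exp(2*s) ds, so v = exp(2*s)/2.
Apply parts 3 times (tabular method): alternate signs, differentiate u down to 0, integrate dv up.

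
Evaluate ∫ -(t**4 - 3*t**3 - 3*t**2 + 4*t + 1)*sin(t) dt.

t**4*cos(t) - 4*t**3*sin(t) - 3*t**3*cos(t) + 9*t**2*sin(t) - 15*t**2*cos(t) + 30*t*sin(t) + 22*t*cos(t) - 22*sin(t) + 31*cos(t) + C

Use integration by parts with u = t**4 - 3*t**3 - 3*t**2 + 4*t + 1, dv = -sin(t) dt, so v = cos(t).
Apply parts 4 times (tabular method): alternate signs, differentiate u down to 0, integrate dv up.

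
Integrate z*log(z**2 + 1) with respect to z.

z**2*log(z**2 + 1)/2 - z**2/2 + log(z**2 + 1)/2 + C

Let u = z**2 + 1, so du = (2*z) dz.
The integral becomes (1/2)·∫ log(u) du; integrate by parts with u′=log(u), dv′=du.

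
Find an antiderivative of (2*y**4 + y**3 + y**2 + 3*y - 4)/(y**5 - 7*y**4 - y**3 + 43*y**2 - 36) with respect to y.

1429*log(y - 6)/420 - 203*log(y - 3)/120 + log(y - 1)/20 + 5*log(y + 1)/56 + 3*log(y + 2)/20 + C

Factor the denominator: (y - 6)*(y - 3)*(y - 1)*(y + 1)*(y + 2).
Partial-fraction decomposition: 3/(20*(y + 2)) + 5/(56*(y + 1)) + 1/(20*(y - 1)) - 203/(120*(y - 3)) + 1429/(420*(y - 6)).
Integrate each term: A/(y−a) contributes A·log|y−a|.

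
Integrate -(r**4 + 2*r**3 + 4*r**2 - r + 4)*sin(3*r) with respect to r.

Use integration by parts with u = r**4 + 2*r**3 + 4*r**2 - r + 4, dv = -sin(3*r) dr, so v = cos(3*r)/3.
Apply parts 4 times (tabular method): alternate signs, differentiate u down to 0, integrate dv up.

r**4*cos(3*r)/3 - 4*r**3*sin(3*r)/9 + 2*r**3*cos(3*r)/3 - 2*r**2*sin(3*r)/3 + 8*r**2*cos(3*r)/9 - 16*r*sin(3*r)/27 - 7*r*cos(3*r)/9 + 7*sin(3*r)/27 + 92*cos(3*r)/81 + C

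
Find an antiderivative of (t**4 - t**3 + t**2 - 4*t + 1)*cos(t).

t**4*sin(t) - t**3*sin(t) + 4*t**3*cos(t) - 11*t**2*sin(t) - 3*t**2*cos(t) + 2*t*sin(t) - 22*t*cos(t) + 23*sin(t) + 2*cos(t) + C

Use integration by parts with u = t**4 - t**3 + t**2 - 4*t + 1, dv = cos(t) dt, so v = sin(t).
Apply parts 4 times (tabular method): alternate signs, differentiate u down to 0, integrate dv up.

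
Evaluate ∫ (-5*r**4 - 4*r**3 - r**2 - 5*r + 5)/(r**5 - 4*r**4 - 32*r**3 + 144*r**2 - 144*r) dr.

-5*log(r)/144 - 7405*log(r - 6)/1152 + 1373*log(r - 2)/512 - 5617*log(r + 6)/4608 - 121/(64*r - 128) + C

Factor the denominator: r*(r - 6)*(r - 2)**2*(r + 6).
Partial-fraction decomposition: -5617/(4608*(r + 6)) + 1373/(512*(r - 2)) + 121/(64*(r - 2)**2) - 7405/(1152*(r - 6)) - 5/(144*r).
Integrate each term; A/(r−a) gives A·log|r−a|; A/(r−a)² gives −A/(r−a).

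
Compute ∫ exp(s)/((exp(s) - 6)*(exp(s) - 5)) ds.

Let u = e^s, du = e^s ds.
The integral becomes ∫ du/((u-6)(u-5)); decompose into partial fractions.

log(exp(s) - 6) - log(exp(s) - 5) + C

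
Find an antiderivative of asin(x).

x*asin(x) + sqrt(-x**2 + 1) + C

Use integration by parts with u = arcsin(x), dv = dx.
Then du = 1/sqrt(-x**2 + 1) dx.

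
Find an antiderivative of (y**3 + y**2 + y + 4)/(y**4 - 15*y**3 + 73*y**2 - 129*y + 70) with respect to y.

Factor the denominator: (y - 7)*(y - 5)*(y - 2)*(y - 1).
Partial-fraction decomposition: -7/(24*(y - 1)) + 6/(5*(y - 2)) - 53/(8*(y - 5)) + 403/(60*(y - 7)).
Integrate each term: A/(y−a) contributes A·log|y−a|.

403*log(y - 7)/60 - 53*log(y - 5)/8 + 6*log(y - 2)/5 - 7*log(y - 1)/24 + C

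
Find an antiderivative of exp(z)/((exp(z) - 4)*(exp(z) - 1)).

log(exp(z) - 4)/3 - log(exp(z) - 1)/3 + C

Let u = e^z, du = e^z dz.
The integral becomes ∫ du/((u-4)(u-1)); decompose into partial fractions.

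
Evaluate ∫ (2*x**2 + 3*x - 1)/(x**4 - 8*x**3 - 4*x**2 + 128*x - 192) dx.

Factor the denominator: (x - 6)*(x - 4)*(x - 2)*(x + 4).
Partial-fraction decomposition: -19/(480*(x + 4)) + 13/(48*(x - 2)) - 43/(32*(x - 4)) + 89/(80*(x - 6)).
Integrate each term: A/(x−a) contributes A·log|x−a|.

89*log(x - 6)/80 - 43*log(x - 4)/32 + 13*log(x - 2)/48 - 19*log(x + 4)/480 + C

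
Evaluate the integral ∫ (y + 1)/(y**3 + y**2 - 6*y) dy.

-log(y)/6 + 3*log(y - 2)/10 - 2*log(y + 3)/15 + C

Factor the denominator: y*(y - 2)*(y + 3).
Partial-fraction decomposition: -2/(15*(y + 3)) + 3/(10*(y - 2)) - 1/(6*y).
Integrate each term: A/(y−a) contributes A·log|y−a|.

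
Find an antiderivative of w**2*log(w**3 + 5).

Let u = w**3 + 5, so du = (3*w**2) dw.
The integral becomes (1/3)·∫ log(u) du; integrate by parts with u′=log(u), dv′=du.

w**3*log(w**3 + 5)/3 - w**3/3 + 5*log(w**3 + 5)/3 + C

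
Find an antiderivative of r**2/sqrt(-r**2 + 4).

-r*sqrt(-r**2 + 4)/2 + 2*asin(r/2) + C

Substitute r = 2·sin(θ), so dr = 2·cos(θ) dθ and the radical becomes sqrt(-r**2 + 4) = 2·cos(θ) by the Pythagorean identity.
Integrate the resulting trig expression in θ, then back-substitute θ = asin(r/2), sin(θ) = r/2, cos(θ) = sqrt(-r**2 + 4)/2 (absorbing any constant into C).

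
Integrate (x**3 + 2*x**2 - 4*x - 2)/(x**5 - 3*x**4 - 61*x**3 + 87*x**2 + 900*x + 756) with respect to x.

411*log(x - 7)/1040 - 131*log(x - 6)/378 + 3*log(x + 1)/560 - log(x + 3)/540 - 61*log(x + 6)/1170 + C

Factor the denominator: (x - 7)*(x - 6)*(x + 1)*(x + 3)*(x + 6).
Partial-fraction decomposition: -61/(1170*(x + 6)) - 1/(540*(x + 3)) + 3/(560*(x + 1)) - 131/(378*(x - 6)) + 411/(1040*(x - 7)).
Integrate each term: A/(x−a) contributes A·log|x−a|.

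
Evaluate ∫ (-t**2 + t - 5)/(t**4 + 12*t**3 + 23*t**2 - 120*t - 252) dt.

Factor the denominator: (t - 3)*(t + 2)*(t + 6)*(t + 7).
Partial-fraction decomposition: 61/(50*(t + 7)) - 47/(36*(t + 6)) + 11/(100*(t + 2)) - 11/(450*(t - 3)).
Integrate each term: A/(t−a) contributes A·log|t−a|.

-11*log(t - 3)/450 + 11*log(t + 2)/100 - 47*log(t + 6)/36 + 61*log(t + 7)/50 + C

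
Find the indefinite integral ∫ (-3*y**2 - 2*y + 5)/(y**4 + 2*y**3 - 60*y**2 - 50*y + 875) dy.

-13*log(y - 5)/90 - 3*log(y + 5)/10 + 4*log(y + 7)/9 + 2/(3*y - 15) + C

Factor the denominator: (y - 5)**2*(y + 5)*(y + 7).
Partial-fraction decomposition: 4/(9*(y + 7)) - 3/(10*(y + 5)) - 13/(90*(y - 5)) - 2/(3*(y - 5)**2).
Integrate each term; A/(y−a) gives A·log|y−a|; A/(y−a)² gives −A/(y−a).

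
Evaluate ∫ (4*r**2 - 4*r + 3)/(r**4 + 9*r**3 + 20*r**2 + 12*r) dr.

Factor the denominator: r*(r + 1)*(r + 2)*(r + 6).
Partial-fraction decomposition: -57/(40*(r + 6)) + 27/(8*(r + 2)) - 11/(5*(r + 1)) + 1/(4*r).
Integrate each term: A/(r−a) contributes A·log|r−a|.

log(r)/4 - 11*log(r + 1)/5 + 27*log(r + 2)/8 - 57*log(r + 6)/40 + C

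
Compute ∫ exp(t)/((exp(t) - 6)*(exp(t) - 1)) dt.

Let u = e^t, du = e^t dt.
The integral becomes ∫ du/((u-6)(u-1)); decompose into partial fractions.

log(exp(t) - 6)/5 - log(exp(t) - 1)/5 + C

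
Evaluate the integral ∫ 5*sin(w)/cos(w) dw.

Let u = cos(w), so du = (-sin(w)) dw.
Rewriting, the integral becomes -5·∫ 1/u du = -5·log(u).
Substituting back, u = cos(w).

-5*log(cos(w)) + C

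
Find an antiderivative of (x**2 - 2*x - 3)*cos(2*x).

x**2*sin(2*x)/2 - x*sin(2*x) + x*cos(2*x)/2 - 7*sin(2*x)/4 - cos(2*x)/2 + C

Use integration by parts with u = x**2 - 2*x - 3, dv = cos(2*x) dx, so v = sin(2*x)/2.
Apply parts 2 times (tabular method): alternate signs, differentiate u down to 0, integrate dv up.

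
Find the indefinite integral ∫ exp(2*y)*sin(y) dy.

Let I denote the integral. Integrate by parts with u = sin(y), dv = exp(2*y) dy, so v = exp(2*y)/2: I = exp(2*y)*sin(y)/2 − (1/2)·∫ exp(2*y)*cos(y) dy.
Apply parts again with u = cos(y), dv = exp(2*y) dy: ∫ exp(2*y)*cos(y) dy = exp(2*y)*cos(y)/2 + (1/2)·I. Substituting back brings back I: I = exp(2*y)*sin(y)/2 - exp(2*y)*cos(y)/4 − (1/4)·I.
Solving for I: (1 + 1/4)·I equals the remaining terms, so I = (4/5)·(exp(2*y)*sin(y)/2 - exp(2*y)*cos(y)/4).

2*exp(2*y)*sin(y)/5 - exp(2*y)*cos(y)/5 + C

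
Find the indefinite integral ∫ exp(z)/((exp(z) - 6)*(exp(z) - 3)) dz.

Let u = e^z, du = e^z dz.
The integral becomes ∫ du/((u-3)(u-6)); decompose into partial fractions.

log(exp(z) - 6)/3 - log(exp(z) - 3)/3 + C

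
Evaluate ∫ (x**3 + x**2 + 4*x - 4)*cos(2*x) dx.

x**3*sin(2*x)/2 + x**2*sin(2*x)/2 + 3*x**2*cos(2*x)/4 + 5*x*sin(2*x)/4 + x*cos(2*x)/2 - 9*sin(2*x)/4 + 5*cos(2*x)/8 + C

Use integration by parts with u = x**3 + x**2 + 4*x - 4, dv = cos(2*x) dx, so v = sin(2*x)/2.
Apply parts 3 times (tabular method): alternate signs, differentiate u down to 0, integrate dv up.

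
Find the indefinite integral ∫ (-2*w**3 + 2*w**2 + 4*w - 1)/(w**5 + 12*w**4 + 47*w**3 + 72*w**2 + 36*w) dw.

-log(w)/36 + log(w + 1)/10 + 15*log(w + 2)/8 - 59*log(w + 3)/18 + 479*log(w + 6)/360 + C

Factor the denominator: w*(w + 1)*(w + 2)*(w + 3)*(w + 6).
Partial-fraction decomposition: 479/(360*(w + 6)) - 59/(18*(w + 3)) + 15/(8*(w + 2)) + 1/(10*(w + 1)) - 1/(36*w).
Integrate each term: A/(w−a) contributes A·log|w−a|.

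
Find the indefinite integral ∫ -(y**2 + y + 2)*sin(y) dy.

Use integration by parts with u = y**2 + y + 2, dv = -sin(y) dy, so v = cos(y).
Apply parts 2 times (tabular method): alternate signs, differentiate u down to 0, integrate dv up.

y**2*cos(y) - 2*y*sin(y) + y*cos(y) - sin(y) + C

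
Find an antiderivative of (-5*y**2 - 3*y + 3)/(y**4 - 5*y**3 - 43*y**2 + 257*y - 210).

-3*log(y - 6) + 137*log(y - 5)/48 - log(y - 1)/32 + 17*log(y + 7)/96 + C

Factor the denominator: (y - 6)*(y - 5)*(y - 1)*(y + 7).
Partial-fraction decomposition: 17/(96*(y + 7)) - 1/(32*(y - 1)) + 137/(48*(y - 5)) - 3/(y - 6).
Integrate each term: A/(y−a) contributes A·log|y−a|.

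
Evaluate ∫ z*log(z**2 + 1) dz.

z**2*log(z**2 + 1)/2 - z**2/2 + log(z**2 + 1)/2 + C

Let u = z**2 + 1, so du = (2*z) dz.
The integral becomes (1/2)·∫ log(u) du; integrate by parts with u′=log(u), dv′=du.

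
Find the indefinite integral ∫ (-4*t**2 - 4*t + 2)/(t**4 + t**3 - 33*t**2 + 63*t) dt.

Factor the denominator: t*(t - 3)**2*(t + 7).
Partial-fraction decomposition: 83/(350*(t + 7)) - 121/(450*(t - 3)) - 23/(15*(t - 3)**2) + 2/(63*t).
Integrate each term; A/(t−a) gives A·log|t−a|; A/(t−a)² gives −A/(t−a).

2*log(t)/63 - 121*log(t - 3)/450 + 83*log(t + 7)/350 + 23/(15*t - 45) + C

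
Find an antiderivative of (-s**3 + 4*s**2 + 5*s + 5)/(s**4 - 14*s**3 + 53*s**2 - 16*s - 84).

Factor the denominator: (s - 7)*(s - 6)*(s - 2)*(s + 1).
Partial-fraction decomposition: -5/(168*(s + 1)) + 23/(60*(s - 2)) + 37/(28*(s - 6)) - 107/(40*(s - 7)).
Integrate each term: A/(s−a) contributes A·log|s−a|.

-107*log(s - 7)/40 + 37*log(s - 6)/28 + 23*log(s - 2)/60 - 5*log(s + 1)/168 + C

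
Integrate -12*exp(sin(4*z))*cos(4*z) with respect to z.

Let u = sin(4*z), so du = (4*cos(4*z)) dz.
Rewriting, the integral becomes -3·∫ e^u du = -3·e^u.
Substituting back, u = sin(4*z).

-3*exp(sin(4*z)) + C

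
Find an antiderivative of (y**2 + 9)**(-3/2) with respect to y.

y/(9*sqrt(y**2 + 9)) + C

Substitute y = 3·tan(θ), so dy = 3·sec(θ)^2 dθ and the radical becomes sqrt(y**2 + 9) = 3·sec(θ) by the Pythagorean identity.
Integrate the resulting trig expression in θ, then back-substitute tan(θ) = y/3, sec(θ) = sqrt(y**2 + 9)/3 (absorbing any constant into C).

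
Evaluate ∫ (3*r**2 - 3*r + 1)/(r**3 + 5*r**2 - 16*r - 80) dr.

37*log(r - 4)/72 - 61*log(r + 4)/8 + 91*log(r + 5)/9 + C

Factor the denominator: (r - 4)*(r + 4)*(r + 5).
Partial-fraction decomposition: 91/(9*(r + 5)) - 61/(8*(r + 4)) + 37/(72*(r - 4)).
Integrate each term: A/(r−a) contributes A·log|r−a|.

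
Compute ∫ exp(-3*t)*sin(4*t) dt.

-3*exp(-3*t)*sin(4*t)/25 - 4*exp(-3*t)*cos(4*t)/25 + C

Let I denote the integral. Integrate by parts with u = sin(4*t), dv = exp(-3*t) dt, so v = -exp(-3*t)/3: I = -exp(-3*t)*sin(4*t)/3 + (4/3)·∫ exp(-3*t)*cos(4*t) dt.
Apply parts again with u = cos(4*t), dv = exp(-3*t) dt: ∫ exp(-3*t)*cos(4*t) dt = -exp(-3*t)*cos(4*t)/3 − (4/3)·I. Substituting back brings back I: I = -exp(-3*t)*sin(4*t)/3 - 4*exp(-3*t)*cos(4*t)/9 − (16/9)·I.
Solving for I: (1 + 16/9)·I equals the remaining terms, so I = (9/25)·(-exp(-3*t)*sin(4*t)/3 - 4*exp(-3*t)*cos(4*t)/9).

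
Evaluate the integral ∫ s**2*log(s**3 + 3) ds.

Let u = s**3 + 3, so du = (3*s**2) ds.
The integral becomes (1/3)·∫ log(u) du; integrate by parts with u′=log(u), dv′=du.

s**3*log(s**3 + 3)/3 - s**3/3 + log(s**3 + 3) + C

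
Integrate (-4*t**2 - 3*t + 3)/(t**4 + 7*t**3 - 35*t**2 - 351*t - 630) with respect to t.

Factor the denominator: (t - 7)*(t + 3)*(t + 5)*(t + 6).
Partial-fraction decomposition: 41/(13*(t + 6)) - 41/(12*(t + 5)) + 2/(5*(t + 3)) - 107/(780*(t - 7)).
Integrate each term: A/(t−a) contributes A·log|t−a|.

-107*log(t - 7)/780 + 2*log(t + 3)/5 - 41*log(t + 5)/12 + 41*log(t + 6)/13 + C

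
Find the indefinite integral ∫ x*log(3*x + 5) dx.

Use integration by parts with u = log(3*x + 5), dv = x dx.
Then du = 3/(3*x + 5) dx and v = x**2/2.

x**2*log(3*x + 5)/2 - x**2/4 + 5*x/6 - 25*log(3*x + 5)/18 + C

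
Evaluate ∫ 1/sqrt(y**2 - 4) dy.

log(y + sqrt(y**2 - 4)) + C

Substitute y = 2·sec(θ), so dy = 2·sec(θ)*tan(θ) dθ and the radical becomes sqrt(y**2 - 4) = 2·tan(θ) by the Pythagorean identity.
Integrate the resulting trig expression in θ, then back-substitute sec(θ) = y/2, tan(θ) = sqrt(y**2 - 4)/2 (absorbing any constant into C).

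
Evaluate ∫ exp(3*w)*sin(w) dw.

Let I denote the integral. Integrate by parts with u = sin(w), dv = exp(3*w) dw, so v = exp(3*w)/3: I = exp(3*w)*sin(w)/3 − (1/3)·∫ exp(3*w)*cos(w) dw.
Apply parts again with u = cos(w), dv = exp(3*w) dw: ∫ exp(3*w)*cos(w) dw = exp(3*w)*cos(w)/3 + (1/3)·I. Substituting back brings back I: I = exp(3*w)*sin(w)/3 - exp(3*w)*cos(w)/9 − (1/9)·I.
Solving for I: (1 + 1/9)·I equals the remaining terms, so I = (9/10)·(exp(3*w)*sin(w)/3 - exp(3*w)*cos(w)/9).

3*exp(3*w)*sin(w)/10 - exp(3*w)*cos(w)/10 + C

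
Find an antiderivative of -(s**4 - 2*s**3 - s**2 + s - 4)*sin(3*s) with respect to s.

Use integration by parts with u = s**4 - 2*s**3 - s**2 + s - 4, dv = -sin(3*s) ds, so v = cos(3*s)/3.
Apply parts 4 times (tabular method): alternate signs, differentiate u down to 0, integrate dv up.

s**4*cos(3*s)/3 - 4*s**3*sin(3*s)/9 - 2*s**3*cos(3*s)/3 + 2*s**2*sin(3*s)/3 - 7*s**2*cos(3*s)/9 + 14*s*sin(3*s)/27 + 7*s*cos(3*s)/9 - 7*sin(3*s)/27 - 94*cos(3*s)/81 + C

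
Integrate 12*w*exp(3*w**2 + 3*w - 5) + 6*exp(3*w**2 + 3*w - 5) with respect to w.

2*exp(3*w**2 + 3*w - 5) + C

Let u = 3*w**2 + 3*w - 5, so du = (6*w + 3) dw.
Rewriting, the integral becomes 2·∫ e^u du = 2·e^u.
Substituting back, u = 3*w**2 + 3*w - 5.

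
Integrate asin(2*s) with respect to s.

s*asin(2*s) + sqrt(-4*s**2 + 1)/2 + C

Use integration by parts with u = arcsin(2*s), dv = ds.
Then du = 2/sqrt(-4*s**2 + 1) ds.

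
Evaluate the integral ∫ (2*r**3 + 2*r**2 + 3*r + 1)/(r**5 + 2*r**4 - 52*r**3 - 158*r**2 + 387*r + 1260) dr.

Factor the denominator: (r - 7)*(r - 3)*(r + 3)*(r + 4)*(r + 5).
Partial-fraction decomposition: -107/(96*(r + 5)) + 107/(77*(r + 4)) - 11/(30*(r + 3)) - 41/(672*(r - 3)) + 403/(2640*(r - 7)).
Integrate each term: A/(r−a) contributes A·log|r−a|.

403*log(r - 7)/2640 - 41*log(r - 3)/672 - 11*log(r + 3)/30 + 107*log(r + 4)/77 - 107*log(r + 5)/96 + C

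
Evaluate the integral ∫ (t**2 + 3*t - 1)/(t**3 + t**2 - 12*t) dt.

Factor the denominator: t*(t - 3)*(t + 4).
Partial-fraction decomposition: 3/(28*(t + 4)) + 17/(21*(t - 3)) + 1/(12*t).
Integrate each term: A/(t−a) contributes A·log|t−a|.

log(t)/12 + 17*log(t - 3)/21 + 3*log(t + 4)/28 + C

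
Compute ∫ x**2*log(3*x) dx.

x**3*(log(x) + log(3))/3 - x**3/9 + C

Use integration by parts with u = log(3*x), dv = x**2 dx.
Then du = 1/x dx and v = x**3/3.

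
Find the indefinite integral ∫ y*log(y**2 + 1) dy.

y**2*log(y**2 + 1)/2 - y**2/2 + log(y**2 + 1)/2 + C

Let u = y**2 + 1, so du = (2*y) dy.
The integral becomes (1/2)·∫ log(u) du; integrate by parts with u′=log(u), dv′=du.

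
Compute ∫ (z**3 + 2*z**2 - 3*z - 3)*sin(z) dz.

-z**3*cos(z) + 3*z**2*sin(z) - 2*z**2*cos(z) + 4*z*sin(z) + 9*z*cos(z) - 9*sin(z) + 7*cos(z) + C

Use integration by parts with u = z**3 + 2*z**2 - 3*z - 3, dv = sin(z) dz, so v = -cos(z).
Apply parts 3 times (tabular method): alternate signs, differentiate u down to 0, integrate dv up.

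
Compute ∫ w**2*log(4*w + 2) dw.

Use integration by parts with u = log(4*w + 2), dv = w**2 dw.
Then du = 4/(4*w + 2) dw and v = w**3/3.

w**3*log(4*w + 2)/3 - w**3/9 + w**2/12 - w/12 + log(2*w + 1)/24 + C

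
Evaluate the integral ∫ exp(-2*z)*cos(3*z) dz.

Let I denote the integral. Integrate by parts with u = cos(3*z), dv = exp(-2*z) dz, so v = -exp(-2*z)/2: I = -exp(-2*z)*cos(3*z)/2 − (3/2)·∫ exp(-2*z)*sin(3*z) dz.
Apply parts again with u = sin(3*z), dv = exp(-2*z) dz: ∫ exp(-2*z)*sin(3*z) dz = -exp(-2*z)*sin(3*z)/2 + (3/2)·I. Substituting back brings back I: I = 3*exp(-2*z)*sin(3*z)/4 - exp(-2*z)*cos(3*z)/2 − (9/4)·I.
Solving for I: (1 + 9/4)·I equals the remaining terms, so I = (4/13)·(3*exp(-2*z)*sin(3*z)/4 - exp(-2*z)*cos(3*z)/2).

3*exp(-2*z)*sin(3*z)/13 - 2*exp(-2*z)*cos(3*z)/13 + C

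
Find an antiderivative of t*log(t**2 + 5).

t**2*log(t**2 + 5)/2 - t**2/2 + 5*log(t**2 + 5)/2 + C

Let u = t**2 + 5, so du = (2*t) dt.
The integral becomes (1/2)·∫ log(u) du; integrate by parts with u′=log(u), dv′=du.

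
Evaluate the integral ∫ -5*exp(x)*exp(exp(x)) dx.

-5*exp(exp(x)) + C

Let u = exp(x), so du = (exp(x)) dx.
Rewriting, the integral becomes -5·∫ e^u du = -5·e^u.
Substituting back, u = exp(x).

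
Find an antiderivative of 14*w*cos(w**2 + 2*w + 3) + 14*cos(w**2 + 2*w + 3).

Let u = w**2 + 2*w + 3, so du = (2*w + 2) dw.
Rewriting, the integral becomes 7·∫ cos(u) du = 7·sin(u).
Substituting back, u = w**2 + 2*w + 3.

7*sin(w**2 + 2*w + 3) + C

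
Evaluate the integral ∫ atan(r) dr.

Use integration by parts with u = arctan(r), dv = dr.
Then du = 1/(r**2 + 1) dr.

r*atan(r) - log(r**2 + 1)/2 + C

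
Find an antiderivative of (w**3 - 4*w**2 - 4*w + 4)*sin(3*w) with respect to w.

-w**3*cos(3*w)/3 + w**2*sin(3*w)/3 + 4*w**2*cos(3*w)/3 - 8*w*sin(3*w)/9 + 14*w*cos(3*w)/9 - 14*sin(3*w)/27 - 44*cos(3*w)/27 + C

Use integration by parts with u = w**3 - 4*w**2 - 4*w + 4, dv = sin(3*w) dw, so v = -cos(3*w)/3.
Apply parts 3 times (tabular method): alternate signs, differentiate u down to 0, integrate dv up.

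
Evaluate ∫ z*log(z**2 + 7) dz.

Let u = z**2 + 7, so du = (2*z) dz.
The integral becomes (1/2)·∫ log(u) du; integrate by parts with u′=log(u), dv′=du.

z**2*log(z**2 + 7)/2 - z**2/2 + 7*log(z**2 + 7)/2 + C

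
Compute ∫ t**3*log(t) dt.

t**4*log(t)/4 - t**4/16 + C

Use integration by parts with u = log(t), dv = t**3 dt.
Then du = 1/t dt and v = t**4/4.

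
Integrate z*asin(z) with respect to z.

Use integration by parts with u = arcsin(z), dv = z dz.
Then du = 1/sqrt(-z**2 + 1) dz.

z**2*asin(z)/2 + z*sqrt(-z**2 + 1)/4 - asin(z)/4 + C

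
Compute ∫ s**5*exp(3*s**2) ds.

(9*s**4 - 6*s**2 + 2)*exp(3*s**2)/54 + C

Let u = s², du = 2s ds; rewrite as (1/2)∫ u^2·exp(3u) du.
Now integrate by parts 2 times.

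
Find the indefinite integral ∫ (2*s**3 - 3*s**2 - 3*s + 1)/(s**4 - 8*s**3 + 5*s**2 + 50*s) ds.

log(s)/50 + 309*log(s - 5)/175 + 3*log(s + 2)/14 - 23/(5*s - 25) + C

Factor the denominator: s*(s - 5)**2*(s + 2).
Partial-fraction decomposition: 3/(14*(s + 2)) + 309/(175*(s - 5)) + 23/(5*(s - 5)**2) + 1/(50*s).
Integrate each term; A/(s−a) gives A·log|s−a|; A/(s−a)² gives −A/(s−a).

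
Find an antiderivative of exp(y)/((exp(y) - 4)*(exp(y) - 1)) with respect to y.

Let u = e^y, du = e^y dy.
The integral becomes ∫ du/((u-1)(u-4)); decompose into partial fractions.

log(exp(y) - 4)/3 - log(exp(y) - 1)/3 + C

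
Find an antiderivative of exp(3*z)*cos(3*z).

Let I denote the integral. Integrate by parts with u = cos(3*z), dv = exp(3*z) dz, so v = exp(3*z)/3: I = exp(3*z)*cos(3*z)/3 + ∫ exp(3*z)*sin(3*z) dz.
Apply parts again with u = sin(3*z), dv = exp(3*z) dz: ∫ exp(3*z)*sin(3*z) dz = exp(3*z)*sin(3*z)/3 − I. Substituting back brings back I: I = exp(3*z)*sin(3*z)/3 + exp(3*z)*cos(3*z)/3 − I.
Solving for I: (1 + 1)·I equals the remaining terms, so I = (1/2)·(exp(3*z)*sin(3*z)/3 + exp(3*z)*cos(3*z)/3).

exp(3*z)*sin(3*z)/6 + exp(3*z)*cos(3*z)/6 + C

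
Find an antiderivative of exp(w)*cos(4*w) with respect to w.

4*exp(w)*sin(4*w)/17 + exp(w)*cos(4*w)/17 + C

Let I denote the integral. Integrate by parts with u = cos(4*w), dv = exp(w) dw, so v = exp(w): I = exp(w)*cos(4*w) + 4·∫ exp(w)*sin(4*w) dw.
Apply parts again with u = sin(4*w), dv = exp(w) dw: ∫ exp(w)*sin(4*w) dw = exp(w)*sin(4*w) − 4·I. Substituting back brings back I: I = 4*exp(w)*sin(4*w) + exp(w)*cos(4*w) − 16·I.
Solving for I: (1 + 16)·I equals the remaining terms, so I = (1/17)·(4*exp(w)*sin(4*w) + exp(w)*cos(4*w)).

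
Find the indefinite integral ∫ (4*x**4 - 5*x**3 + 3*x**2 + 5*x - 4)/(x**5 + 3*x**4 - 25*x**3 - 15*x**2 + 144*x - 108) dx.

Factor the denominator: (x - 3)*(x - 2)*(x - 1)*(x + 3)*(x + 6).
Partial-fraction decomposition: 3169/(756*(x + 6)) - 467/(360*(x + 3)) + 3/(56*(x - 1)) - 21/(20*(x - 2)) + 227/(108*(x - 3)).
Integrate each term: A/(x−a) contributes A·log|x−a|.

227*log(x - 3)/108 - 21*log(x - 2)/20 + 3*log(x - 1)/56 - 467*log(x + 3)/360 + 3169*log(x + 6)/756 + C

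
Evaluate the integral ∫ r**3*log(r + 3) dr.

r**4*log(r + 3)/4 - r**4/16 + r**3/4 - 9*r**2/8 + 27*r/4 - 81*log(r + 3)/4 + C

Use integration by parts with u = log(r + 3), dv = r**3 dr.
Then du = 1/(r + 3) dr and v = r**4/4.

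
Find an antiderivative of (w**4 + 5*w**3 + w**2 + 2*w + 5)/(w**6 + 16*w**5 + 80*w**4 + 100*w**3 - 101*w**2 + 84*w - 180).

Factor the denominator: (w - 1)*(w + 5)*(w + 6)**2*(w**2 + 1).
Partial-fraction decomposition: (217*w - 747)/(35594*(w**2 + 1)) + 942/(9583*(w + 6)) + 35/(37*(w + 6)**2) - 5/(39*(w + 5)) + 1/(42*(w - 1)).
Integrate each term; A/(w−a) gives A·log|w−a|; the (Bw+D)/(w²+p²) term gives a log and an atan.

log(w - 1)/42 - 5*log(w + 5)/39 + 942*log(w + 6)/9583 + 217*log(w**2 + 1)/71188 - 747*atan(w)/35594 - 35/(37*w + 222) + C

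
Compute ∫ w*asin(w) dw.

w**2*asin(w)/2 + w*sqrt(-w**2 + 1)/4 - asin(w)/4 + C

Use integration by parts with u = arcsin(w), dv = w dw.
Then du = 1/sqrt(-w**2 + 1) dw.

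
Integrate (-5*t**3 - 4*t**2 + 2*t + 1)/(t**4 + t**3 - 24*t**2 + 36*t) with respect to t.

Factor the denominator: t*(t - 3)*(t - 2)*(t + 6).
Partial-fraction decomposition: -925/(432*(t + 6)) + 51/(16*(t - 2)) - 164/(27*(t - 3)) + 1/(36*t).
Integrate each term: A/(t−a) contributes A·log|t−a|.

log(t)/36 - 164*log(t - 3)/27 + 51*log(t - 2)/16 - 925*log(t + 6)/432 + C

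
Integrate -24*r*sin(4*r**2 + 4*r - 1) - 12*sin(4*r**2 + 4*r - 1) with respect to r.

Let u = 4*r**2 + 4*r - 1, so du = (8*r + 4) dr.
Rewriting, the integral becomes -3·∫ sin(u) du = -3·-cos(u).
Substituting back, u = 4*r**2 + 4*r - 1.

3*cos(4*r**2 + 4*r - 1) + C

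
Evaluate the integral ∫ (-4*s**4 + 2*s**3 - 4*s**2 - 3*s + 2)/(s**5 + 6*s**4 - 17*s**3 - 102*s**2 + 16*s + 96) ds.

-97*log(s - 4)/120 + log(s - 1)/30 - log(s + 1)/30 + 601*log(s + 4)/120 - 41*log(s + 6)/5 + C

Factor the denominator: (s - 4)*(s - 1)*(s + 1)*(s + 4)*(s + 6).
Partial-fraction decomposition: -41/(5*(s + 6)) + 601/(120*(s + 4)) - 1/(30*(s + 1)) + 1/(30*(s - 1)) - 97/(120*(s - 4)).
Integrate each term: A/(s−a) contributes A·log|s−a|.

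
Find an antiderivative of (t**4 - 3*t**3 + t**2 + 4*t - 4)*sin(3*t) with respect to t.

Use integration by parts with u = t**4 - 3*t**3 + t**2 + 4*t - 4, dv = sin(3*t) dt, so v = -cos(3*t)/3.
Apply parts 4 times (tabular method): alternate signs, differentiate u down to 0, integrate dv up.

-t**4*cos(3*t)/3 + 4*t**3*sin(3*t)/9 + t**3*cos(3*t) - t**2*sin(3*t) + t**2*cos(3*t)/9 - 2*t*sin(3*t)/27 - 2*t*cos(3*t) + 2*sin(3*t)/3 + 106*cos(3*t)/81 + C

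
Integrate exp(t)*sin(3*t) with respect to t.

exp(t)*sin(3*t)/10 - 3*exp(t)*cos(3*t)/10 + C

Let I denote the integral. Integrate by parts with u = sin(3*t), dv = exp(t) dt, so v = exp(t): I = exp(t)*sin(3*t) − 3·∫ exp(t)*cos(3*t) dt.
Apply parts again with u = cos(3*t), dv = exp(t) dt: ∫ exp(t)*cos(3*t) dt = exp(t)*cos(3*t) + 3·I. Substituting back brings back I: I = exp(t)*sin(3*t) - 3*exp(t)*cos(3*t) − 9·I.
Solving for I: (1 + 9)·I equals the remaining terms, so I = (1/10)·(exp(t)*sin(3*t) - 3*exp(t)*cos(3*t)).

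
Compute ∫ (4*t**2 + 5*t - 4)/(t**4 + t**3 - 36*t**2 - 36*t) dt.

Factor the denominator: t*(t - 6)*(t + 1)*(t + 6).
Partial-fraction decomposition: -11/(36*(t + 6)) - 1/(7*(t + 1)) + 85/(252*(t - 6)) + 1/(9*t).
Integrate each term: A/(t−a) contributes A·log|t−a|.

log(t)/9 + 85*log(t - 6)/252 - log(t + 1)/7 - 11*log(t + 6)/36 + C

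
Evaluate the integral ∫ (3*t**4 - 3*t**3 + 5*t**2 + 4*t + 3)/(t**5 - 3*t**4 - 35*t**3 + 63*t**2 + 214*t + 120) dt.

Factor the denominator: (t - 6)*(t - 4)*(t + 1)**2*(t + 5).
Partial-fraction decomposition: 131/(88*(t + 5)) - 73/(392*(t + 1)) + 1/(14*(t + 1)**2) - 3/(2*(t - 4)) + 3447/(1078*(t - 6)).
Integrate each term; A/(t−a) gives A·log|t−a|; A/(t−a)² gives −A/(t−a).

3447*log(t - 6)/1078 - 3*log(t - 4)/2 - 73*log(t + 1)/392 + 131*log(t + 5)/88 - 1/(14*t + 14) + C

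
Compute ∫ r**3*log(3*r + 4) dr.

Use integration by parts with u = log(3*r + 4), dv = r**3 dr.
Then du = 3/(3*r + 4) dr and v = r**4/4.

r**4*log(3*r + 4)/4 - r**4/16 + r**3/9 - 2*r**2/9 + 16*r/27 - 64*log(3*r + 4)/81 + C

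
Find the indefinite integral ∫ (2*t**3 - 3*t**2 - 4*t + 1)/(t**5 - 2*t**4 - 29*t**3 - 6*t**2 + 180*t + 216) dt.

Factor the denominator: (t - 6)*(t - 3)*(t + 2)**2*(t + 3).
Partial-fraction decomposition: -34/(27*(t + 3)) + 1793/(1600*(t + 2)) - 19/(40*(t + 2)**2) - 8/(225*(t - 3)) + 301/(1728*(t - 6)).
Integrate each term; A/(t−a) gives A·log|t−a|; A/(t−a)² gives −A/(t−a).

301*log(t - 6)/1728 - 8*log(t - 3)/225 + 1793*log(t + 2)/1600 - 34*log(t + 3)/27 + 19/(40*t + 80) + C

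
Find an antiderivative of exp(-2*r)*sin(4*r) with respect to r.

-exp(-2*r)*sin(4*r)/10 - exp(-2*r)*cos(4*r)/5 + C

Let I denote the integral. Integrate by parts with u = sin(4*r), dv = exp(-2*r) dr, so v = -exp(-2*r)/2: I = -exp(-2*r)*sin(4*r)/2 + 2·∫ exp(-2*r)*cos(4*r) dr.
Apply parts again with u = cos(4*r), dv = exp(-2*r) dr: ∫ exp(-2*r)*cos(4*r) dr = -exp(-2*r)*cos(4*r)/2 − 2·I. Substituting back brings back I: I = -exp(-2*r)*sin(4*r)/2 - exp(-2*r)*cos(4*r) − 4·I.
Solving for I: (1 + 4)·I equals the remaining terms, so I = (1/5)·(-exp(-2*r)*sin(4*r)/2 - exp(-2*r)*cos(4*r)).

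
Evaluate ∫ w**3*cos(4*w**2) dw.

w**2*sin(4*w**2)/8 + cos(4*w**2)/32 + C

Let u = w², du = 2w dw; rewrite as (1/2)∫ u^1·cos(4u) du.
Now integrate by parts 1 time.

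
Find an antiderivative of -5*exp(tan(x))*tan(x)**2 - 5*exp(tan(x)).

-5*exp(tan(x)) + C

Let u = tan(x), so du = (tan(x)**2 + 1) dx.
Rewriting, the integral becomes -5·∫ e^u du = -5·e^u.
Substituting back, u = tan(x).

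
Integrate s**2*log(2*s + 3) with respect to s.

s**3*log(2*s + 3)/3 - s**3/9 + s**2/4 - 3*s/4 + 9*log(2*s + 3)/8 + C

Use integration by parts with u = log(2*s + 3), dv = s**2 ds.
Then du = 2/(2*s + 3) ds and v = s**3/3.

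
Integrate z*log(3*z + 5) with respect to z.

Use integration by parts with u = log(3*z + 5), dv = z dz.
Then du = 3/(3*z + 5) dz and v = z**2/2.

z**2*log(3*z + 5)/2 - z**2/4 + 5*z/6 - 25*log(3*z + 5)/18 + C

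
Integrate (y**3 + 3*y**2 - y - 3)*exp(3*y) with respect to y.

Use integration by parts with u = y**3 + 3*y**2 - y - 3, dv = exp(3*y) dy, so v = exp(3*y)/3.
Apply parts 3 times (tabular method): alternate signs, differentiate u down to 0, integrate dv up.

(9*y**3 + 18*y**2 - 21*y - 20)*exp(3*y)/27 + C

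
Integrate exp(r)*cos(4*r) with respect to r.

Let I denote the integral. Integrate by parts with u = cos(4*r), dv = exp(r) dr, so v = exp(r): I = exp(r)*cos(4*r) + 4·∫ exp(r)*sin(4*r) dr.
Apply parts again with u = sin(4*r), dv = exp(r) dr: ∫ exp(r)*sin(4*r) dr = exp(r)*sin(4*r) − 4·I. Substituting back brings back I: I = 4*exp(r)*sin(4*r) + exp(r)*cos(4*r) − 16·I.
Solving for I: (1 + 16)·I equals the remaining terms, so I = (1/17)·(4*exp(r)*sin(4*r) + exp(r)*cos(4*r)).

4*exp(r)*sin(4*r)/17 + exp(r)*cos(4*r)/17 + C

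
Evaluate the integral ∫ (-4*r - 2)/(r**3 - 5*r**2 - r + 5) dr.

-11*log(r - 5)/12 + 3*log(r - 1)/4 + log(r + 1)/6 + C

Factor the denominator: (r - 5)*(r - 1)*(r + 1).
Partial-fraction decomposition: 1/(6*(r + 1)) + 3/(4*(r - 1)) - 11/(12*(r - 5)).
Integrate each term: A/(r−a) contributes A·log|r−a|.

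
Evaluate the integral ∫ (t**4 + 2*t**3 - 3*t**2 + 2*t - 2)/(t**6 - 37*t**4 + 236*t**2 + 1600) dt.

Factor the denominator: (t - 5)*(t - 4)*(t + 4)*(t + 5)*(t**2 + 4).
Partial-fraction decomposition: -(3*t - 13)/(290*(t**2 + 4)) - 16/(145*(t + 5)) + 7/(144*(t + 4)) - 19/(80*(t - 4)) + 404/(1305*(t - 5)).
Integrate each term; A/(t−a) gives A·log|t−a|; the (Bt+D)/(t²+p²) term gives a log and an atan.

404*log(t - 5)/1305 - 19*log(t - 4)/80 + 7*log(t + 4)/144 - 16*log(t + 5)/145 - 3*log(t**2 + 4)/580 + 13*atan(t/2)/580 + C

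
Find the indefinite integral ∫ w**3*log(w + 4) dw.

w**4*log(w + 4)/4 - w**4/16 + w**3/3 - 2*w**2 + 16*w - 64*log(w + 4) + C

Use integration by parts with u = log(w + 4), dv = w**3 dw.
Then du = 1/(w + 4) dw and v = w**4/4.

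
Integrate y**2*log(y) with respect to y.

Use integration by parts with u = log(y), dv = y**2 dy.
Then du = 1/y dy and v = y**3/3.

y**3*log(y)/3 - y**3/9 + C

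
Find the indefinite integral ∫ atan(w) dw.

w*atan(w) - log(w**2 + 1)/2 + C

Use integration by parts with u = arctan(w), dv = dw.
Then du = 1/(w**2 + 1) dw.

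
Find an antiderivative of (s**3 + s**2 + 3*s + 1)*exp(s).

Use integration by parts with u = s**3 + s**2 + 3*s + 1, dv = exp(s) ds, so v = exp(s).
Apply parts 3 times (tabular method): alternate signs, differentiate u down to 0, integrate dv up.

(s**3 - 2*s**2 + 7*s - 6)*exp(s) + C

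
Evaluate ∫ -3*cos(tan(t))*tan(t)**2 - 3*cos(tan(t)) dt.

Let u = tan(t), so du = (tan(t)**2 + 1) dt.
Rewriting, the integral becomes -3·∫ cos(u) du = -3·sin(u).
Substituting back, u = tan(t).

-3*sin(tan(t)) + C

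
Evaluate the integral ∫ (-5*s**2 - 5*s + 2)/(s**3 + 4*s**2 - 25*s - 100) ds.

-74*log(s - 5)/45 + 58*log(s + 4)/9 - 49*log(s + 5)/5 + C

Factor the denominator: (s - 5)*(s + 4)*(s + 5).
Partial-fraction decomposition: -49/(5*(s + 5)) + 58/(9*(s + 4)) - 74/(45*(s - 5)).
Integrate each term: A/(s−a) contributes A·log|s−a|.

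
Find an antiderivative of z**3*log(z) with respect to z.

z**4*log(z)/4 - z**4/16 + C

Use integration by parts with u = log(z), dv = z**3 dz.
Then du = 1/z dz and v = z**4/4.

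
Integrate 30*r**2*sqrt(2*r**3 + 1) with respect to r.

Let u = 2*r**3 + 1, so du = (6*r**2) dr.
Rewriting, the integral becomes 5·∫ √u du = 5·(2/3)u^(3/2).
Substituting back, u = 2*r**3 + 1.

10*(2*r**3 + 1)**(3/2)/3 + C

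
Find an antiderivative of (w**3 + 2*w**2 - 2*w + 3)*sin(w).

-w**3*cos(w) + 3*w**2*sin(w) - 2*w**2*cos(w) + 4*w*sin(w) + 8*w*cos(w) - 8*sin(w) + cos(w) + C

Use integration by parts with u = w**3 + 2*w**2 - 2*w + 3, dv = sin(w) dw, so v = -cos(w).
Apply parts 3 times (tabular method): alternate signs, differentiate u down to 0, integrate dv up.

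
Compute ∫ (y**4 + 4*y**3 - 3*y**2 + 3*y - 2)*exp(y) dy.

Use integration by parts with u = y**4 + 4*y**3 - 3*y**2 + 3*y - 2, dv = exp(y) dy, so v = exp(y).
Apply parts 4 times (tabular method): alternate signs, differentiate u down to 0, integrate dv up.

(y**4 - 3*y**2 + 9*y - 11)*exp(y) + C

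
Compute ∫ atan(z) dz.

z*atan(z) - log(z**2 + 1)/2 + C

Use integration by parts with u = arctan(z), dv = dz.
Then du = 1/(z**2 + 1) dz.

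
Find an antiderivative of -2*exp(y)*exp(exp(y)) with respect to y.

Let u = exp(y), so du = (exp(y)) dy.
Rewriting, the integral becomes -2·∫ e^u du = -2·e^u.
Substituting back, u = exp(y).

-2*exp(exp(y)) + C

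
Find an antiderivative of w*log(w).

w**2*log(w)/2 - w**2/4 + C

Use integration by parts with u = log(w), dv = w dw.
Then du = 1/w dw and v = w**2/2.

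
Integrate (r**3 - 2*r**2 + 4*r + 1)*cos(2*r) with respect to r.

Use integration by parts with u = r**3 - 2*r**2 + 4*r + 1, dv = cos(2*r) dr, so v = sin(2*r)/2.
Apply parts 3 times (tabular method): alternate signs, differentiate u down to 0, integrate dv up.

r**3*sin(2*r)/2 - r**2*sin(2*r) + 3*r**2*cos(2*r)/4 + 5*r*sin(2*r)/4 - r*cos(2*r) + sin(2*r) + 5*cos(2*r)/8 + C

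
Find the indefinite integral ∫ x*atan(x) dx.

Use integration by parts with u = arctan(x), dv = x dx.
Then du = 1/(x**2 + 1) dx.

x**2*atan(x)/2 - x/2 + atan(x)/2 + C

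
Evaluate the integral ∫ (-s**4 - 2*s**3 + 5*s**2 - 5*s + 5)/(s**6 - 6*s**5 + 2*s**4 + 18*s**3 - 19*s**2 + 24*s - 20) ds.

-55*log(s - 5)/156 + 17*log(s - 2)/60 + log(s - 1)/12 - log(s + 2)/12 + 9*log(s**2 + 1)/260 - 7*atan(s)/130 + C

Factor the denominator: (s - 5)*(s - 2)*(s - 1)*(s + 2)*(s**2 + 1).
Partial-fraction decomposition: (9*s - 7)/(130*(s**2 + 1)) - 1/(12*(s + 2)) + 1/(12*(s - 1)) + 17/(60*(s - 2)) - 55/(156*(s - 5)).
Integrate each term; A/(s−a) gives A·log|s−a|; the (Bs+D)/(s²+p²) term gives a log and an atan.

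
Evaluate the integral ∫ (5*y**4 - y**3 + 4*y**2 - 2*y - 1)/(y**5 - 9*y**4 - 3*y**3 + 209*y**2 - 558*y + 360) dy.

1279*log(y - 6)/66 - 1271*log(y - 4)/54 + 407*log(y - 3)/48 - log(y - 1)/36 + 3359*log(y + 5)/4752 + C

Factor the denominator: (y - 6)*(y - 4)*(y - 3)*(y - 1)*(y + 5).
Partial-fraction decomposition: 3359/(4752*(y + 5)) - 1/(36*(y - 1)) + 407/(48*(y - 3)) - 1271/(54*(y - 4)) + 1279/(66*(y - 6)).
Integrate each term: A/(y−a) contributes A·log|y−a|.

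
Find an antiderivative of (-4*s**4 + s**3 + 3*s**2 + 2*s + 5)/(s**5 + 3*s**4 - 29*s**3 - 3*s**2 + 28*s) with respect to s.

5*log(s)/28 - 899*log(s - 4)/660 - 7*log(s - 1)/48 - log(s + 1)/60 - 9809*log(s + 7)/3696 + C

Factor the denominator: s*(s - 4)*(s - 1)*(s + 1)*(s + 7).
Partial-fraction decomposition: -9809/(3696*(s + 7)) - 1/(60*(s + 1)) - 7/(48*(s - 1)) - 899/(660*(s - 4)) + 5/(28*s).
Integrate each term: A/(s−a) contributes A·log|s−a|.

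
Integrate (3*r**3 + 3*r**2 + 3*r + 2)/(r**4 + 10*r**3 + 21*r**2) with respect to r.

43*log(r)/441 - 61*log(r + 3)/36 + 901*log(r + 7)/196 - 2/(21*r) + C

Factor the denominator: r**2*(r + 3)*(r + 7).
Partial-fraction decomposition: 901/(196*(r + 7)) - 61/(36*(r + 3)) + 43/(441*r) + 2/(21*r**2).
Integrate each term; A/(r−a) gives A·log|r−a|; A/(r−a)² gives −A/(r−a).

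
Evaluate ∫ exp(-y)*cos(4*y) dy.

4*exp(-y)*sin(4*y)/17 - exp(-y)*cos(4*y)/17 + C

Let I denote the integral. Integrate by parts with u = cos(4*y), dv = exp(-y) dy, so v = -exp(-y): I = -exp(-y)*cos(4*y) − 4·∫ exp(-y)*sin(4*y) dy.
Apply parts again with u = sin(4*y), dv = exp(-y) dy: ∫ exp(-y)*sin(4*y) dy = -exp(-y)*sin(4*y) + 4·I. Substituting back brings back I: I = 4*exp(-y)*sin(4*y) - exp(-y)*cos(4*y) − 16·I.
Solving for I: (1 + 16)·I equals the remaining terms, so I = (1/17)·(4*exp(-y)*sin(4*y) - exp(-y)*cos(4*y)).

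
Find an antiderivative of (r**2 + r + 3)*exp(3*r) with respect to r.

Use integration by parts with u = r**2 + r + 3, dv = exp(3*r) dr, so v = exp(3*r)/3.
Apply parts 2 times (tabular method): alternate signs, differentiate u down to 0, integrate dv up.

(9*r**2 + 3*r + 26)*exp(3*r)/27 + C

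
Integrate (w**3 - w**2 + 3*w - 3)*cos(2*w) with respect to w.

w**3*sin(2*w)/2 - w**2*sin(2*w)/2 + 3*w**2*cos(2*w)/4 + 3*w*sin(2*w)/4 - w*cos(2*w)/2 - 5*sin(2*w)/4 + 3*cos(2*w)/8 + C

Use integration by parts with u = w**3 - w**2 + 3*w - 3, dv = cos(2*w) dw, so v = sin(2*w)/2.
Apply parts 3 times (tabular method): alternate signs, differentiate u down to 0, integrate dv up.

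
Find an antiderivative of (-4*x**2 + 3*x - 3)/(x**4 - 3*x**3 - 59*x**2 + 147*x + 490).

Factor the denominator: (x - 7)*(x - 5)*(x + 2)*(x + 7).
Partial-fraction decomposition: 11/(42*(x + 7)) - 5/(63*(x + 2)) + 11/(21*(x - 5)) - 89/(126*(x - 7)).
Integrate each term: A/(x−a) contributes A·log|x−a|.

-89*log(x - 7)/126 + 11*log(x - 5)/21 - 5*log(x + 2)/63 + 11*log(x + 7)/42 + C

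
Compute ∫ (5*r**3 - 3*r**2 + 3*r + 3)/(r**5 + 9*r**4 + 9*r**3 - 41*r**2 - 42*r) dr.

Factor the denominator: r*(r - 2)*(r + 1)*(r + 3)*(r + 7).
Partial-fraction decomposition: -235/(189*(r + 7)) + 7/(5*(r + 3)) - 2/(9*(r + 1)) + 37/(270*(r - 2)) - 1/(14*r).
Integrate each term: A/(r−a) contributes A·log|r−a|.

-log(r)/14 + 37*log(r - 2)/270 - 2*log(r + 1)/9 + 7*log(r + 3)/5 - 235*log(r + 7)/189 + C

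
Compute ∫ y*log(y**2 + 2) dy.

Let u = y**2 + 2, so du = (2*y) dy.
The integral becomes (1/2)·∫ log(u) du; integrate by parts with u′=log(u), dv′=du.

y**2*log(y**2 + 2)/2 - y**2/2 + log(y**2 + 2) + C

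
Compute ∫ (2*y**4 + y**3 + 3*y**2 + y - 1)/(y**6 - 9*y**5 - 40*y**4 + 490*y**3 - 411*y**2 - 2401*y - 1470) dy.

2649*log(y - 7)/896 - 2921*log(y - 6)/637 + 727*log(y - 5)/432 + 265*log(y + 1)/56448 - 2299*log(y + 7)/39312 + 1/(1008*y + 1008) + C

Factor the denominator: (y - 7)*(y - 6)*(y - 5)*(y + 1)**2*(y + 7).
Partial-fraction decomposition: -2299/(39312*(y + 7)) + 265/(56448*(y + 1)) - 1/(1008*(y + 1)**2) + 727/(432*(y - 5)) - 2921/(637*(y - 6)) + 2649/(896*(y - 7)).
Integrate each term; A/(y−a) gives A·log|y−a|; A/(y−a)² gives −A/(y−a).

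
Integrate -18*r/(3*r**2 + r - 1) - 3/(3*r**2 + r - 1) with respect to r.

-3*log(3*r**2 + r - 1) + C

Let u = 3*r**2 + r - 1, so du = (6*r + 1) dr.
Rewriting, the integral becomes -3·∫ 1/u du = -3·log(u).
Substituting back, u = 3*r**2 + r - 1.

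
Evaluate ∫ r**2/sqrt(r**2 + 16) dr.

r*sqrt(r**2 + 16)/2 - 8*log(r + sqrt(r**2 + 16)) + C

Substitute r = 4·tan(θ), so dr = 4·sec(θ)^2 dθ and the radical becomes sqrt(r**2 + 16) = 4·sec(θ) by the Pythagorean identity.
Integrate the resulting trig expression in θ, then back-substitute tan(θ) = r/4, sec(θ) = sqrt(r**2 + 16)/4 (absorbing any constant into C).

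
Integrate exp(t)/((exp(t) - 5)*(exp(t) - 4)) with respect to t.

log(exp(t) - 5) - log(exp(t) - 4) + C

Let u = e^t, du = e^t dt.
The integral becomes ∫ du/((u-4)(u-5)); decompose into partial fractions.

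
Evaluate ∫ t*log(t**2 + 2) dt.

t**2*log(t**2 + 2)/2 - t**2/2 + log(t**2 + 2) + C

Let u = t**2 + 2, so du = (2*t) dt.
The integral becomes (1/2)·∫ log(u) du; integrate by parts with u′=log(u), dv′=du.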